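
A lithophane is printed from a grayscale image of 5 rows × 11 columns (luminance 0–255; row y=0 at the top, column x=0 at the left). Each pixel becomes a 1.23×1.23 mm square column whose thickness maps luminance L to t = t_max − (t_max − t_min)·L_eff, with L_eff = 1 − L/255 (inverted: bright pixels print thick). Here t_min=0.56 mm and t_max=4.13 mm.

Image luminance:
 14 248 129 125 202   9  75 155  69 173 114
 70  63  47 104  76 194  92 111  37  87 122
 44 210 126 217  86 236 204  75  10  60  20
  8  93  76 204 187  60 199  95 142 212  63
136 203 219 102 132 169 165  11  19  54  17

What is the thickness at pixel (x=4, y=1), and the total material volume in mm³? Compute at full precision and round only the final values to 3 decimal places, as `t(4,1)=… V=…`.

span = t_max - t_min = 4.13 - 0.56 = 3.570
L(4,1) = 76, L_eff = 1 - 76/255 = 0.701961 (inverted)
t(4,1) = 4.13 - 3.570·0.701961 = 1.624
Σt over all 5·11 pixels = 117.18
V = pitch²·Σt = 1.23²·117.18 = 177.282

t(4,1)=1.624 V=177.282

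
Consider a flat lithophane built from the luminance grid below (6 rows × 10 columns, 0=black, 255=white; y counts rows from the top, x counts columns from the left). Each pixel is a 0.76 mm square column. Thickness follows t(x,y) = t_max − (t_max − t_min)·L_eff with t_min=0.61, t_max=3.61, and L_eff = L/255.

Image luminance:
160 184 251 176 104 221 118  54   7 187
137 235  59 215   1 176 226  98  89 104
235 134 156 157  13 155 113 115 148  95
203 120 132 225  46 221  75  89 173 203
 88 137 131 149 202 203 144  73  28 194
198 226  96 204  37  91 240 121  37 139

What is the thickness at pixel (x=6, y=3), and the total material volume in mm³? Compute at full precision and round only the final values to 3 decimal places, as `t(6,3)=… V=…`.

t(6,3)=2.728 V=68.381

span = t_max - t_min = 3.61 - 0.61 = 3.000
L(6,3) = 75, L_eff = 75/255 = 0.294118
t(6,3) = 3.61 - 3.000·0.294118 = 2.728
Σt over all 6·10 pixels = 10063/85 ≈ 118.3882353
V = pitch²·Σt = 0.76²·10063/85 = 68.381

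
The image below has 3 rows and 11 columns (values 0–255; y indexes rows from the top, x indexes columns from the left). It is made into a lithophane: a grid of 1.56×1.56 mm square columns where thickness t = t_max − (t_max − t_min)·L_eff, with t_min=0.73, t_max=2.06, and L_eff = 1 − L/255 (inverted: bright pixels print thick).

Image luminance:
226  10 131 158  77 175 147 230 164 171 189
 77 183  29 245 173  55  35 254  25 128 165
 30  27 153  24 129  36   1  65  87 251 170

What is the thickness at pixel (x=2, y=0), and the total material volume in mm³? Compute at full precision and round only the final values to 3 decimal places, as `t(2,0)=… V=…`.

span = t_max - t_min = 2.06 - 0.73 = 1.330
L(2,0) = 131, L_eff = 1 - 131/255 = 0.486275 (inverted)
t(2,0) = 2.06 - 1.330·0.486275 = 1.413
Σt over all 3·11 pixels = 76597/1700 ≈ 45.0570588
V = pitch²·Σt = 1.56²·76597/1700 = 109.651

t(2,0)=1.413 V=109.651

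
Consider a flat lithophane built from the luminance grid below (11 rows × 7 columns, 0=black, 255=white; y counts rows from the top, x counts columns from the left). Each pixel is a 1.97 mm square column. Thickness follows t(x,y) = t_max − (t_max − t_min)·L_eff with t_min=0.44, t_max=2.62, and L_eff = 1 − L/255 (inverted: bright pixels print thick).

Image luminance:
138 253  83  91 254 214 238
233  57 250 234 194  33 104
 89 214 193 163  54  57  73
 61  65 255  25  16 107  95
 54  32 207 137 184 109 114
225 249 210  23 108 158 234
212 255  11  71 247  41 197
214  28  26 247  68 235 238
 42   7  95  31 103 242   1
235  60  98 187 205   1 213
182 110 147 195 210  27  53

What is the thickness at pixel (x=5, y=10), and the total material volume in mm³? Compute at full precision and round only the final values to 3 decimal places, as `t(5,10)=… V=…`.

span = t_max - t_min = 2.62 - 0.44 = 2.180
L(5,10) = 27, L_eff = 1 - 27/255 = 0.894118 (inverted)
t(5,10) = 2.62 - 2.180·0.894118 = 0.671
Σt over all 11·7 pixels = 92227/750 ≈ 122.9693333
V = pitch²·Σt = 1.97²·92227/750 = 477.232

t(5,10)=0.671 V=477.232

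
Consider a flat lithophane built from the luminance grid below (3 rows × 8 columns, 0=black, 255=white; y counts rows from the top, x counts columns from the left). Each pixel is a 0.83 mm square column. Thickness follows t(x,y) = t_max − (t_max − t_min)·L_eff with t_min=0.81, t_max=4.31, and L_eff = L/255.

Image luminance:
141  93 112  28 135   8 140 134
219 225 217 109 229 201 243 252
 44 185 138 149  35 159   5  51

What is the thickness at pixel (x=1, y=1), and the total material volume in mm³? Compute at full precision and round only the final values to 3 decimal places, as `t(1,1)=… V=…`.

t(1,1)=1.222 V=40.511

span = t_max - t_min = 4.31 - 0.81 = 3.500
L(1,1) = 225, L_eff = 225/255 = 0.882353
t(1,1) = 4.31 - 3.500·0.882353 = 1.222
Σt over all 3·8 pixels = 24992/425 ≈ 58.8047059
V = pitch²·Σt = 0.83²·24992/425 = 40.511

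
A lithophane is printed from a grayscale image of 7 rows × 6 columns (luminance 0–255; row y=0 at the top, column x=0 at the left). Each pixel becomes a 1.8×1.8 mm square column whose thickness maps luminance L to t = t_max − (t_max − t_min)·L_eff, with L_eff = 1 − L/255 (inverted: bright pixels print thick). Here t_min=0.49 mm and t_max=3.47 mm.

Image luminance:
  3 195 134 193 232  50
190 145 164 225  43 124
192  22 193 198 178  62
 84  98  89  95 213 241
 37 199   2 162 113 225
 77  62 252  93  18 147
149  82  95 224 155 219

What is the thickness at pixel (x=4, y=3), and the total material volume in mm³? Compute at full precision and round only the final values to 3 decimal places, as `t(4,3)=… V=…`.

t(4,3)=2.979 V=281.517

span = t_max - t_min = 3.47 - 0.49 = 2.980
L(4,3) = 213, L_eff = 1 - 213/255 = 0.164706 (inverted)
t(4,3) = 3.47 - 2.980·0.164706 = 2.979
Σt over all 7·6 pixels = 1107821/12750 ≈ 86.8879216
V = pitch²·Σt = 1.8²·1107821/12750 = 281.517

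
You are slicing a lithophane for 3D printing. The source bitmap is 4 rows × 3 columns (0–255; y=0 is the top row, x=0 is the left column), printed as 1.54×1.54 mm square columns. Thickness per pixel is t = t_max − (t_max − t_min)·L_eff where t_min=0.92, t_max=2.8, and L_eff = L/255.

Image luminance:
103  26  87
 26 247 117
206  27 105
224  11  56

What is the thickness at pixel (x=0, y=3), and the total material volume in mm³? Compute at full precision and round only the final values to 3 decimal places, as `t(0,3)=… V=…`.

span = t_max - t_min = 2.8 - 0.92 = 1.880
L(0,3) = 224, L_eff = 224/255 = 0.878431
t(0,3) = 2.8 - 1.880·0.878431 = 1.149
Σt over all 4·3 pixels = 31231/1275 ≈ 24.4949020
V = pitch²·Σt = 1.54²·31231/1275 = 58.092

t(0,3)=1.149 V=58.092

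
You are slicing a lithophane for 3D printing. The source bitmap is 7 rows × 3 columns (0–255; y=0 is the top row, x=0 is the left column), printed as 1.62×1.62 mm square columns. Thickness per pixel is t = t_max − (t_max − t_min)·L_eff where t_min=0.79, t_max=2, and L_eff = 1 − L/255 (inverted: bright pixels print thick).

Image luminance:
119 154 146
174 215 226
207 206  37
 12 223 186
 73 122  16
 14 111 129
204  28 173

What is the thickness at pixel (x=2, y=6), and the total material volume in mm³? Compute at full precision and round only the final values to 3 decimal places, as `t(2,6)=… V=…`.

span = t_max - t_min = 2 - 0.79 = 1.210
L(2,6) = 173, L_eff = 1 - 173/255 = 0.321569 (inverted)
t(2,6) = 2 - 1.210·0.321569 = 1.611
Σt over all 7·3 pixels = 12647/425 ≈ 29.7576471
V = pitch²·Σt = 1.62²·12647/425 = 78.096

t(2,6)=1.611 V=78.096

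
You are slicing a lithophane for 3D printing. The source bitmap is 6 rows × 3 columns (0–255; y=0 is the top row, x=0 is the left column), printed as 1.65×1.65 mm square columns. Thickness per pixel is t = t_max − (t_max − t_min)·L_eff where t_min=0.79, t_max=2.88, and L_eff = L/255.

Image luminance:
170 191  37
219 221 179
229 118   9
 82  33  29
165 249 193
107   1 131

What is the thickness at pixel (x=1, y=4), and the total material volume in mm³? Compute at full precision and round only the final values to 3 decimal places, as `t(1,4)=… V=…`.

span = t_max - t_min = 2.88 - 0.79 = 2.090
L(1,4) = 249, L_eff = 249/255 = 0.976471
t(1,4) = 2.88 - 2.090·0.976471 = 0.839
Σt over all 6·3 pixels = 48709/1500 ≈ 32.4726667
V = pitch²·Σt = 1.65²·48709/1500 = 88.407

t(1,4)=0.839 V=88.407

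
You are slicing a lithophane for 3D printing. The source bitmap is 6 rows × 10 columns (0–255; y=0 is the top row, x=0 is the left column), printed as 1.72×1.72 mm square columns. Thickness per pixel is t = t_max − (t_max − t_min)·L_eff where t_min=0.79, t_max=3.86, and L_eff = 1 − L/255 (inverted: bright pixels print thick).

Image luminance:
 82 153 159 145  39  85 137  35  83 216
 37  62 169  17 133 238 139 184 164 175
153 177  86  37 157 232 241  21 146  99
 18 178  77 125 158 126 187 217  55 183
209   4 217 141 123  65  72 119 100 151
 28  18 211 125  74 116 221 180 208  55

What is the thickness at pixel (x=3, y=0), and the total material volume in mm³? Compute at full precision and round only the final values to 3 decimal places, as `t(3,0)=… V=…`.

span = t_max - t_min = 3.86 - 0.79 = 3.070
L(3,0) = 145, L_eff = 1 - 145/255 = 0.431373 (inverted)
t(3,0) = 3.86 - 3.070·0.431373 = 2.536
Σt over all 6·10 pixels = 1765117/12750 ≈ 138.4405490
V = pitch²·Σt = 1.72²·1765117/12750 = 409.563

t(3,0)=2.536 V=409.563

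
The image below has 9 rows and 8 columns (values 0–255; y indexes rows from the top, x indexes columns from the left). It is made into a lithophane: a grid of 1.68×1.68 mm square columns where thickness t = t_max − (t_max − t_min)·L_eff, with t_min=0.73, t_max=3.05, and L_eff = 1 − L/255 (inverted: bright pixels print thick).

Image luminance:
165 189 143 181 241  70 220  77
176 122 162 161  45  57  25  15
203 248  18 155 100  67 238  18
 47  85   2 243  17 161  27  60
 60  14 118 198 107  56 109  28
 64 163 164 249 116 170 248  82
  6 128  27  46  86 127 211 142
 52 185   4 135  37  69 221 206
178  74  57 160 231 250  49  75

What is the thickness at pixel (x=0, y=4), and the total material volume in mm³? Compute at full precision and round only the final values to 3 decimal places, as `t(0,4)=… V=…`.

span = t_max - t_min = 3.05 - 0.73 = 2.320
L(0,4) = 60, L_eff = 1 - 60/255 = 0.764706 (inverted)
t(0,4) = 3.05 - 2.320·0.764706 = 1.276
Σt over all 9·8 pixels = 164918/1275 ≈ 129.3474510
V = pitch²·Σt = 1.68²·164918/1275 = 365.070

t(0,4)=1.276 V=365.070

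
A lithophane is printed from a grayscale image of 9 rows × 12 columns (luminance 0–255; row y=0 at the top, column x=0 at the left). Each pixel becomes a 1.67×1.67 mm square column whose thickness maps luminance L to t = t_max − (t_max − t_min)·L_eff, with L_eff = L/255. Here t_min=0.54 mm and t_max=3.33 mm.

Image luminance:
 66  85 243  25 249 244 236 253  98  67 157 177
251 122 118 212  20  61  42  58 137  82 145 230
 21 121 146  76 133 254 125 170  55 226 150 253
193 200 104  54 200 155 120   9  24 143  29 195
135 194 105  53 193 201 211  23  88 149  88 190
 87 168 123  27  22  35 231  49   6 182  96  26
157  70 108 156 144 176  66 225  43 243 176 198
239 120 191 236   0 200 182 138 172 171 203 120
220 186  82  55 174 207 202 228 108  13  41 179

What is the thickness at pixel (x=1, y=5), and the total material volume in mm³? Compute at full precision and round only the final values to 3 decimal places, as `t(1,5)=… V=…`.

span = t_max - t_min = 3.33 - 0.54 = 2.790
L(1,5) = 168, L_eff = 168/255 = 0.658824
t(1,5) = 3.33 - 2.790·0.658824 = 1.492
Σt over all 9·12 pixels = 338991/1700 ≈ 199.4064706
V = pitch²·Σt = 1.67²·338991/1700 = 556.125

t(1,5)=1.492 V=556.125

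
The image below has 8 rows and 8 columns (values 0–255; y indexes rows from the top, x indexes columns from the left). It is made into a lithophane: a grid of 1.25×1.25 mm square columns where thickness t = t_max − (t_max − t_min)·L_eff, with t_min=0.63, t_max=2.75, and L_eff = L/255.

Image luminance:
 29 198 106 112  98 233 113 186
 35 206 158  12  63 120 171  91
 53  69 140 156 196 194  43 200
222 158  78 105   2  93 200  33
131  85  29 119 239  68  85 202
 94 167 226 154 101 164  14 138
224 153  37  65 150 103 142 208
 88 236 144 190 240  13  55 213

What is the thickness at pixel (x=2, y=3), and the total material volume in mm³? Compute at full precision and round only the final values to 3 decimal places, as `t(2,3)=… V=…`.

span = t_max - t_min = 2.75 - 0.63 = 2.120
L(2,3) = 78, L_eff = 78/255 = 0.305882
t(2,3) = 2.75 - 2.120·0.305882 = 2.102
Σt over all 8·8 pixels = 27602/255 ≈ 108.2431373
V = pitch²·Σt = 1.25²·27602/255 = 169.130

t(2,3)=2.102 V=169.130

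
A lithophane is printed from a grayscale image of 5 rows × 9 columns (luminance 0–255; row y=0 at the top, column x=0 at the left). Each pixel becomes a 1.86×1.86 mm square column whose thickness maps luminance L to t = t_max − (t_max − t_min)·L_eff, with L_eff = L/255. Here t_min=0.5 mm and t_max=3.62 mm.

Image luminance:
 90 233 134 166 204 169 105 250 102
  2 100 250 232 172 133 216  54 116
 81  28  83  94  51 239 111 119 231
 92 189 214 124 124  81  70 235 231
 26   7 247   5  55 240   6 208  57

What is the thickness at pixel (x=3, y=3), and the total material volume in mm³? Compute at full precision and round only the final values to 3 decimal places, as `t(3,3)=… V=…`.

t(3,3)=2.103 V=310.609

span = t_max - t_min = 3.62 - 0.5 = 3.120
L(3,3) = 124, L_eff = 124/255 = 0.486275
t(3,3) = 3.62 - 3.120·0.486275 = 2.103
Σt over all 5·9 pixels = 381573/4250 ≈ 89.7818824
V = pitch²·Σt = 1.86²·381573/4250 = 310.609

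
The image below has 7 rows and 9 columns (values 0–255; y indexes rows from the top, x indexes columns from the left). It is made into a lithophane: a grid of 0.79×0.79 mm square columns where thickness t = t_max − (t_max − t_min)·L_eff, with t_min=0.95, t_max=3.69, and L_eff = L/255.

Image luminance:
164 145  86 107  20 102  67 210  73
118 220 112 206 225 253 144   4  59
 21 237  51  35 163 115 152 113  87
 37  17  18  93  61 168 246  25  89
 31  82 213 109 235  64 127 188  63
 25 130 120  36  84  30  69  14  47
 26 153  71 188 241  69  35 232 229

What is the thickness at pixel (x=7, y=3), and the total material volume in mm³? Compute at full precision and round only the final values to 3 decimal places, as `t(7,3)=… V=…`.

span = t_max - t_min = 3.69 - 0.95 = 2.740
L(7,3) = 25, L_eff = 25/255 = 0.098039
t(7,3) = 3.69 - 2.740·0.098039 = 3.421
Σt over all 7·9 pixels = 1340863/8500 ≈ 157.7485882
V = pitch²·Σt = 0.79²·1340863/8500 = 98.451

t(7,3)=3.421 V=98.451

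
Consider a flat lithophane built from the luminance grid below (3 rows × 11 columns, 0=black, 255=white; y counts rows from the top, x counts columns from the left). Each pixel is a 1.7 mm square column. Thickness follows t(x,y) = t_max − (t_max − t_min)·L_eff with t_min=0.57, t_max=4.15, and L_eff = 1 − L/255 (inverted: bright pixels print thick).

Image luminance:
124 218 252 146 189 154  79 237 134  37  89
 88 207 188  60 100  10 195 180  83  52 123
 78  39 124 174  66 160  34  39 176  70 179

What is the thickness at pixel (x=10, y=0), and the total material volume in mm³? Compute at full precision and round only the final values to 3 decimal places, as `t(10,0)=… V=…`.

span = t_max - t_min = 4.15 - 0.57 = 3.580
L(10,0) = 89, L_eff = 1 - 89/255 = 0.650980 (inverted)
t(10,0) = 4.15 - 3.580·0.650980 = 1.819
Σt over all 3·11 pixels = 1941727/25500 ≈ 76.1461569
V = pitch²·Σt = 1.7²·1941727/25500 = 220.062

t(10,0)=1.819 V=220.062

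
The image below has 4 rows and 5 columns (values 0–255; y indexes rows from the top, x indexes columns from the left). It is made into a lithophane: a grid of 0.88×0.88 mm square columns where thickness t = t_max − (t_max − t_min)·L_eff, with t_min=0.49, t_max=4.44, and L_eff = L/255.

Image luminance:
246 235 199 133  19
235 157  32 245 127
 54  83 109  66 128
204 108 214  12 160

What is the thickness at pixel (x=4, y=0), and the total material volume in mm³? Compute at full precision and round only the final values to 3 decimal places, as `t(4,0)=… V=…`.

span = t_max - t_min = 4.44 - 0.49 = 3.950
L(4,0) = 19, L_eff = 19/255 = 0.074510
t(4,0) = 4.44 - 3.950·0.074510 = 4.146
Σt over all 4·5 pixels = 39061/850 ≈ 45.9541176
V = pitch²·Σt = 0.88²·39061/850 = 35.587

t(4,0)=4.146 V=35.587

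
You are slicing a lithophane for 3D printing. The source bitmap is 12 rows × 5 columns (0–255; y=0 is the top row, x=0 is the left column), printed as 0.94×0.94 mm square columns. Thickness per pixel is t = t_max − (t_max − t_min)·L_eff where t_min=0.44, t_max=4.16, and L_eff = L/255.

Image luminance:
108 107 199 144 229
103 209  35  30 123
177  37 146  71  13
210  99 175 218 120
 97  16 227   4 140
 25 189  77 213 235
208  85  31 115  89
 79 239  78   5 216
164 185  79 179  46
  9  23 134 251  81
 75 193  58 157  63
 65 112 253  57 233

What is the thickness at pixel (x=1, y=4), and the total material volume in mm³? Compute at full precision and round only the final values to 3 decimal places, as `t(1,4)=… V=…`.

t(1,4)=3.927 V=125.959

span = t_max - t_min = 4.16 - 0.44 = 3.720
L(1,4) = 16, L_eff = 16/255 = 0.062745
t(1,4) = 4.16 - 3.720·0.062745 = 3.927
Σt over all 12·5 pixels = 302922/2125 ≈ 142.5515294
V = pitch²·Σt = 0.94²·302922/2125 = 125.959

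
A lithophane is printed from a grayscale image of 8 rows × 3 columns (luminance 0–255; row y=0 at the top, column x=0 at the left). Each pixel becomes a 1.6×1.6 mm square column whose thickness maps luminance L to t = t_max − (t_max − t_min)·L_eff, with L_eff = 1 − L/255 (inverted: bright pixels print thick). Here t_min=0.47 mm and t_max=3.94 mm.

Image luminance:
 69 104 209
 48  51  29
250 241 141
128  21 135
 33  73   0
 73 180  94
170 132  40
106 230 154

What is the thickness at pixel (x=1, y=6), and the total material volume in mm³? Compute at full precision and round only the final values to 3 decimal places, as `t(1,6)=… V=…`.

span = t_max - t_min = 3.94 - 0.47 = 3.470
L(1,6) = 132, L_eff = 1 - 132/255 = 0.482353 (inverted)
t(1,6) = 3.94 - 3.470·0.482353 = 2.266
Σt over all 8·3 pixels = 1228357/25500 ≈ 48.1708627
V = pitch²·Σt = 1.6²·1228357/25500 = 123.317

t(1,6)=2.266 V=123.317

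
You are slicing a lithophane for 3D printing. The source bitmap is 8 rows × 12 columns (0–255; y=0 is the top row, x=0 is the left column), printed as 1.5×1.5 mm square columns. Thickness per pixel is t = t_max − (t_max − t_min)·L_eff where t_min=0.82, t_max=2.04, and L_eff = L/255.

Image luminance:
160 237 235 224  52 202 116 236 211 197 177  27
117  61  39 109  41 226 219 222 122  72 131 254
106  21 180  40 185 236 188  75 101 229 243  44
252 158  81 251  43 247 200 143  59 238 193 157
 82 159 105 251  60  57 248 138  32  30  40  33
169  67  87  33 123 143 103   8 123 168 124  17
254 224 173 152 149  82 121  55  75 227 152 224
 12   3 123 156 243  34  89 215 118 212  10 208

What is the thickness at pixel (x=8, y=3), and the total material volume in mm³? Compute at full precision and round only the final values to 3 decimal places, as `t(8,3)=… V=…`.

t(8,3)=1.758 V=299.967

span = t_max - t_min = 2.04 - 0.82 = 1.220
L(8,3) = 59, L_eff = 59/255 = 0.231373
t(8,3) = 2.04 - 1.220·0.231373 = 1.758
Σt over all 8·12 pixels = 283302/2125 ≈ 133.3185882
V = pitch²·Σt = 1.5²·283302/2125 = 299.967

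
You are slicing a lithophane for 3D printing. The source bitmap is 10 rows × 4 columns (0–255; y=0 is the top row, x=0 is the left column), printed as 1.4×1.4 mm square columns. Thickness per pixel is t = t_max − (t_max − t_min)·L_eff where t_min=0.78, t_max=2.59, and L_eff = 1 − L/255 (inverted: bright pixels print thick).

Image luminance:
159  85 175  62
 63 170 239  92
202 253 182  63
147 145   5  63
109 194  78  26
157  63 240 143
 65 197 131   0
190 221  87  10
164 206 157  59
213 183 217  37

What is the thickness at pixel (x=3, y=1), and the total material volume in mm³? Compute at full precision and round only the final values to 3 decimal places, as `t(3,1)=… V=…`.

t(3,1)=1.433 V=134.219

span = t_max - t_min = 2.59 - 0.78 = 1.810
L(3,1) = 92, L_eff = 1 - 92/255 = 0.639216 (inverted)
t(3,1) = 2.59 - 1.810·0.639216 = 1.433
Σt over all 10·4 pixels = 436553/6375 ≈ 68.4789020
V = pitch²·Σt = 1.4²·436553/6375 = 134.219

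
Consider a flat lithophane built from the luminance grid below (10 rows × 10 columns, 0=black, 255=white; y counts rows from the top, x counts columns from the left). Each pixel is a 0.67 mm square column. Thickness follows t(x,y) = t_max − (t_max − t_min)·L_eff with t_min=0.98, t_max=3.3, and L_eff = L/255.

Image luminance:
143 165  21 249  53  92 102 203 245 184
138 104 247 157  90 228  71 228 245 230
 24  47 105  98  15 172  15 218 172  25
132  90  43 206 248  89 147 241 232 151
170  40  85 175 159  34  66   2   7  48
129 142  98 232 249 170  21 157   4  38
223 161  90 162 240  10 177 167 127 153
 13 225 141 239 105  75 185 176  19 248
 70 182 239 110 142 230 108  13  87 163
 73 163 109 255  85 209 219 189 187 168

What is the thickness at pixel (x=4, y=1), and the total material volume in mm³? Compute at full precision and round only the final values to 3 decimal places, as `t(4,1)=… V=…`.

span = t_max - t_min = 3.3 - 0.98 = 2.320
L(4,1) = 90, L_eff = 90/255 = 0.352941
t(4,1) = 3.3 - 2.320·0.352941 = 2.481
Σt over all 10·10 pixels = 1313326/6375 ≈ 206.0119216
V = pitch²·Σt = 0.67²·1313326/6375 = 92.479

t(4,1)=2.481 V=92.479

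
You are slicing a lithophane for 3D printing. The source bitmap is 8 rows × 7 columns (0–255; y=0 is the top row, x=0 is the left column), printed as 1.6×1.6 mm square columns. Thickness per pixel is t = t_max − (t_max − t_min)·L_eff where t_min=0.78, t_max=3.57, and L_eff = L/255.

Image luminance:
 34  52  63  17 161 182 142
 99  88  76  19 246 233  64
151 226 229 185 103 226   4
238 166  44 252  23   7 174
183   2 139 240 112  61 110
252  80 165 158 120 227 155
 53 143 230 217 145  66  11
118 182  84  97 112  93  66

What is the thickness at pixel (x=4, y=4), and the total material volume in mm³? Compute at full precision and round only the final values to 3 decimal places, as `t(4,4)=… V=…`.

span = t_max - t_min = 3.57 - 0.78 = 2.790
L(4,4) = 112, L_eff = 112/255 = 0.439216
t(4,4) = 3.57 - 2.790·0.439216 = 2.345
Σt over all 8·7 pixels = 207339/1700 ≈ 121.9641176
V = pitch²·Σt = 1.6²·207339/1700 = 312.228

t(4,4)=2.345 V=312.228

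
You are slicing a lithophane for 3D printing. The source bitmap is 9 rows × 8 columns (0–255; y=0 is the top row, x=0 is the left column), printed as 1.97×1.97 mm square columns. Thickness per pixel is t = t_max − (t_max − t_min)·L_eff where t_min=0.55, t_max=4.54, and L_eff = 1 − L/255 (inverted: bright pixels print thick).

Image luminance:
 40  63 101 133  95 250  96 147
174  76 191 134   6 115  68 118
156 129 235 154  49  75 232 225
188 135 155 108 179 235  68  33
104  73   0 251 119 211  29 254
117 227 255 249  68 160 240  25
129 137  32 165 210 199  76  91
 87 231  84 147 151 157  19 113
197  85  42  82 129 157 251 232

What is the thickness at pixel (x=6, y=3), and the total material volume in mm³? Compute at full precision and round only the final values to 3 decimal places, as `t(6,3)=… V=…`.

span = t_max - t_min = 4.54 - 0.55 = 3.990
L(6,3) = 68, L_eff = 1 - 68/255 = 0.733333 (inverted)
t(6,3) = 4.54 - 3.990·0.733333 = 1.614
Σt over all 9·8 pixels = 408271/2125 ≈ 192.1275294
V = pitch²·Σt = 1.97²·408271/2125 = 745.628

t(6,3)=1.614 V=745.628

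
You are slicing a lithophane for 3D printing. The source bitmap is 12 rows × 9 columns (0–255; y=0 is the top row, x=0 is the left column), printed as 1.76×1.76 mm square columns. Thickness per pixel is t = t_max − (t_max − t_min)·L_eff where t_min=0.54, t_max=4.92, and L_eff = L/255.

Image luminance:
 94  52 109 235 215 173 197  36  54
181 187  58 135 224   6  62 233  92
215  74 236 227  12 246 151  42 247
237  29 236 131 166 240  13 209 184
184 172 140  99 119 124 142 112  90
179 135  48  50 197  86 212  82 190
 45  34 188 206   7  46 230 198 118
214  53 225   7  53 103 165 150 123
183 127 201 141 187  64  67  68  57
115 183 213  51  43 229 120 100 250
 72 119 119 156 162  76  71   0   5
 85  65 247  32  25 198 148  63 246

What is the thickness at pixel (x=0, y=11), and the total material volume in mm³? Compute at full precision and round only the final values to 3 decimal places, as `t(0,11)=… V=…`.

t(0,11)=3.460 V=898.292

span = t_max - t_min = 4.92 - 0.54 = 4.380
L(0,11) = 85, L_eff = 85/255 = 0.333333
t(0,11) = 4.92 - 4.380·0.333333 = 3.460
Σt over all 12·9 pixels = 616242/2125 ≈ 289.9962353
V = pitch²·Σt = 1.76²·616242/2125 = 898.292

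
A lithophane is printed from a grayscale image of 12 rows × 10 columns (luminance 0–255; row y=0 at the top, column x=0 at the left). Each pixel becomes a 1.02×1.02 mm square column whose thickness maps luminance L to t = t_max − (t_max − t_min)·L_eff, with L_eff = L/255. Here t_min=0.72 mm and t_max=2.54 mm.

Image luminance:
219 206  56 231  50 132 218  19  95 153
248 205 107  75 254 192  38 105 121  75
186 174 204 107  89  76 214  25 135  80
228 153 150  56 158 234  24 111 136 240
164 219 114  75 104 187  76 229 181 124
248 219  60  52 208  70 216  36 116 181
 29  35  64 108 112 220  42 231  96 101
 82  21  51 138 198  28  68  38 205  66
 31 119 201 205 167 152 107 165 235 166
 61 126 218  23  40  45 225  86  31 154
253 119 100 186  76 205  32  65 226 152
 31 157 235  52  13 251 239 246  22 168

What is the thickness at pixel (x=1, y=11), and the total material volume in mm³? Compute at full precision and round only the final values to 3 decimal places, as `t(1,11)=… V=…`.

t(1,11)=1.419 V=199.968

span = t_max - t_min = 2.54 - 0.72 = 1.820
L(1,11) = 157, L_eff = 157/255 = 0.615686
t(1,11) = 2.54 - 1.820·0.615686 = 1.419
Σt over all 12·10 pixels = 72076/375 ≈ 192.2026667
V = pitch²·Σt = 1.02²·72076/375 = 199.968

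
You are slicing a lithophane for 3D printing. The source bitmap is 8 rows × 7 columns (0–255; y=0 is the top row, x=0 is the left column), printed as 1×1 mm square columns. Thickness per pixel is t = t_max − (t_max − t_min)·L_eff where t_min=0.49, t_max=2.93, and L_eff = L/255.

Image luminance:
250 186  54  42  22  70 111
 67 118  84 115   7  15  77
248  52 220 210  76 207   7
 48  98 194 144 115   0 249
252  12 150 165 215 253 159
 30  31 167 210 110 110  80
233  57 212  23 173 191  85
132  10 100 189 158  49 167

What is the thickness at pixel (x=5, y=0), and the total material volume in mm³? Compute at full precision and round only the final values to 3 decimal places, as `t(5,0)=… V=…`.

span = t_max - t_min = 2.93 - 0.49 = 2.440
L(5,0) = 70, L_eff = 70/255 = 0.274510
t(5,0) = 2.93 - 2.440·0.274510 = 2.260
Σt over all 8·7 pixels = 630661/6375 ≈ 98.9272157
V = pitch²·Σt = 1²·630661/6375 = 98.927

t(5,0)=2.260 V=98.927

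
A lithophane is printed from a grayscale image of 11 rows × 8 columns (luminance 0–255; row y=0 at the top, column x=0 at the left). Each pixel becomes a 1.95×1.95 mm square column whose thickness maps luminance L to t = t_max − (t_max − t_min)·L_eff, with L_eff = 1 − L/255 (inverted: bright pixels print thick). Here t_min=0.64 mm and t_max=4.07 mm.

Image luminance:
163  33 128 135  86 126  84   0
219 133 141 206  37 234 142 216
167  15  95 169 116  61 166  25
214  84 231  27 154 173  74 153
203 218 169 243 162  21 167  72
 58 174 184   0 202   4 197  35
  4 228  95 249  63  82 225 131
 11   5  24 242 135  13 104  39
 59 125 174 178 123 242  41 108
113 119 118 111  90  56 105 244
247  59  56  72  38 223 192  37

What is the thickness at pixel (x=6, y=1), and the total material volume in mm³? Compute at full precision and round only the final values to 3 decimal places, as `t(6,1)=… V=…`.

t(6,1)=2.550 V=761.229

span = t_max - t_min = 4.07 - 0.64 = 3.430
L(6,1) = 142, L_eff = 1 - 142/255 = 0.443137 (inverted)
t(6,1) = 4.07 - 3.430·0.443137 = 2.550
Σt over all 11·8 pixels = 1276222/6375 ≈ 200.1916863
V = pitch²·Σt = 1.95²·1276222/6375 = 761.229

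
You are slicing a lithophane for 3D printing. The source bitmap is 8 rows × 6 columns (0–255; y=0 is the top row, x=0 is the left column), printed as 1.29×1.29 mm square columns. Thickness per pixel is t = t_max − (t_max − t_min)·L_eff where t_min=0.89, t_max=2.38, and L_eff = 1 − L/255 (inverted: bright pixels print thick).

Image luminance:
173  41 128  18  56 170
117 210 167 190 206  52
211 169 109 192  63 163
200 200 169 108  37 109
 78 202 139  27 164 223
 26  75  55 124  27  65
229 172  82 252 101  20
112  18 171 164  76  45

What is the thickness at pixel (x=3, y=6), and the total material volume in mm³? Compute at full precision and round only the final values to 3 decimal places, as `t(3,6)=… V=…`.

span = t_max - t_min = 2.38 - 0.89 = 1.490
L(3,6) = 252, L_eff = 1 - 252/255 = 0.011765 (inverted)
t(3,6) = 2.38 - 1.490·0.011765 = 2.362
Σt over all 8·6 pixels = 393841/5100 ≈ 77.2237255
V = pitch²·Σt = 1.29²·393841/5100 = 128.508

t(3,6)=2.362 V=128.508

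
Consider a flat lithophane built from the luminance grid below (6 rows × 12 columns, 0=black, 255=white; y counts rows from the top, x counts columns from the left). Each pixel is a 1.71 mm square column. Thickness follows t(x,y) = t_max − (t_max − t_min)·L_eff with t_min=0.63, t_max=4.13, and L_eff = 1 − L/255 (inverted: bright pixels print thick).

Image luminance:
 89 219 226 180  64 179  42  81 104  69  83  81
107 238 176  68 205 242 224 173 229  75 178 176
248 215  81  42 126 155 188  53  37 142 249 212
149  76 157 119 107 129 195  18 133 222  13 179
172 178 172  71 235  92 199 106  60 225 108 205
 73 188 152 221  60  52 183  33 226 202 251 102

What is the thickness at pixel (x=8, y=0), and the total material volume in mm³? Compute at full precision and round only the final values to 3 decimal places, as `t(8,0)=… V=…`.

t(8,0)=2.057 V=546.787

span = t_max - t_min = 4.13 - 0.63 = 3.500
L(8,0) = 104, L_eff = 1 - 104/255 = 0.592157 (inverted)
t(8,0) = 4.13 - 3.500·0.592157 = 2.057
Σt over all 6·12 pixels = 28049/150 ≈ 186.9933333
V = pitch²·Σt = 1.71²·28049/150 = 546.787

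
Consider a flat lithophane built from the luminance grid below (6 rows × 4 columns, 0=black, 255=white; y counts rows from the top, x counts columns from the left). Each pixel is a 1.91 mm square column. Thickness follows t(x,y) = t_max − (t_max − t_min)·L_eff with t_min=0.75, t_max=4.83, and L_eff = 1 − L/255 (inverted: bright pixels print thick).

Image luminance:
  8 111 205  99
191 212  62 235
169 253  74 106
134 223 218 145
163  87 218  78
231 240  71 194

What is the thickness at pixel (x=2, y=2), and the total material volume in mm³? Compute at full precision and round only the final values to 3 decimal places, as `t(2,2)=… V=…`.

t(2,2)=1.934 V=283.209

span = t_max - t_min = 4.83 - 0.75 = 4.080
L(2,2) = 74, L_eff = 1 - 74/255 = 0.709804 (inverted)
t(2,2) = 4.83 - 4.080·0.709804 = 1.934
Σt over all 6·4 pixels = 77.632
V = pitch²·Σt = 1.91²·77.632 = 283.209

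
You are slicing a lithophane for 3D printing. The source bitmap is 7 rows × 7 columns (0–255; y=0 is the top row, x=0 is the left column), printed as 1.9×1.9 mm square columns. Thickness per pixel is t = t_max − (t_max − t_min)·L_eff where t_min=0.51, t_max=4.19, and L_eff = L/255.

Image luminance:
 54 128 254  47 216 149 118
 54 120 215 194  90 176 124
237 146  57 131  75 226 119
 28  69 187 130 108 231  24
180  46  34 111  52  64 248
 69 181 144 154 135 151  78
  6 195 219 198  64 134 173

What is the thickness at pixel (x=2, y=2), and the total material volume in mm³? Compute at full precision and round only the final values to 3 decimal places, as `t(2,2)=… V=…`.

t(2,2)=3.367 V=410.716

span = t_max - t_min = 4.19 - 0.51 = 3.680
L(2,2) = 57, L_eff = 57/255 = 0.223529
t(2,2) = 4.19 - 3.680·0.223529 = 3.367
Σt over all 7·7 pixels = 2901181/25500 ≈ 113.7718039
V = pitch²·Σt = 1.9²·2901181/25500 = 410.716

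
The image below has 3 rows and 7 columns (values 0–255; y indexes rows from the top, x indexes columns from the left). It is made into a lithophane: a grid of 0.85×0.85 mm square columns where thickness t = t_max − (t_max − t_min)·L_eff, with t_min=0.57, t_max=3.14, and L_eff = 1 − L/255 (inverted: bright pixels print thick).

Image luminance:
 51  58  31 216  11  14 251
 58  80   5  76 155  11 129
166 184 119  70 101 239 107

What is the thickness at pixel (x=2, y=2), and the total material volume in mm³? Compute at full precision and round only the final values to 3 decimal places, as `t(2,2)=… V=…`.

span = t_max - t_min = 3.14 - 0.57 = 2.570
L(2,2) = 119, L_eff = 1 - 119/255 = 0.533333 (inverted)
t(2,2) = 3.14 - 2.570·0.533333 = 1.769
Σt over all 3·7 pixels = 853159/25500 ≈ 33.4572157
V = pitch²·Σt = 0.85²·853159/25500 = 24.173

t(2,2)=1.769 V=24.173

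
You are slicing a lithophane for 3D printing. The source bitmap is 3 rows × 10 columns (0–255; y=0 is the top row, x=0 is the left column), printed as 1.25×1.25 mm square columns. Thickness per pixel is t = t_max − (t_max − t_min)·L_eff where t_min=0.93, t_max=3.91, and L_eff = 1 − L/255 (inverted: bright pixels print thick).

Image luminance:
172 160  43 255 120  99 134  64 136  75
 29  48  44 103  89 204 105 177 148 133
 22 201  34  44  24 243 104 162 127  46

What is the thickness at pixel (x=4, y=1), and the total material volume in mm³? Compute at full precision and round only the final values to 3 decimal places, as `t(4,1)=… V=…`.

span = t_max - t_min = 3.91 - 0.93 = 2.980
L(4,1) = 89, L_eff = 1 - 89/255 = 0.650980 (inverted)
t(4,1) = 3.91 - 2.980·0.650980 = 1.970
Σt over all 3·10 pixels = 28471/425 ≈ 66.9905882
V = pitch²·Σt = 1.25²·28471/425 = 104.673

t(4,1)=1.970 V=104.673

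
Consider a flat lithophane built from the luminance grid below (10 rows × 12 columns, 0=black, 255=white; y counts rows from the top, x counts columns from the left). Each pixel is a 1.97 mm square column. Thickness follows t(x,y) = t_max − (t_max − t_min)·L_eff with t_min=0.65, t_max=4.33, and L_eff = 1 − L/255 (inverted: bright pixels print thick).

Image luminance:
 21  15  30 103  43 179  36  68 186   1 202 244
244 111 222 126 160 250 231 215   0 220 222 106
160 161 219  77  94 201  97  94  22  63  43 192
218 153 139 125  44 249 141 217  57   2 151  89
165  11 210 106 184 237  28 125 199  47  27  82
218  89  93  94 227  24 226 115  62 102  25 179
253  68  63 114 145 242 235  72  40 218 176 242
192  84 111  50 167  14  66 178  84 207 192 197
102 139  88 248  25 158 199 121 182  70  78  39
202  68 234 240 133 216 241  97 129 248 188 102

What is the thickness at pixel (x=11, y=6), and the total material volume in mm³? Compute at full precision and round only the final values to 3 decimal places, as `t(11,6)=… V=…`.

t(11,6)=4.142 V=1203.018

span = t_max - t_min = 4.33 - 0.65 = 3.680
L(11,6) = 242, L_eff = 1 - 242/255 = 0.050980 (inverted)
t(11,6) = 4.33 - 3.680·0.050980 = 4.142
Σt over all 10·12 pixels = 79046/255 ≈ 309.9843137
V = pitch²·Σt = 1.97²·79046/255 = 1203.018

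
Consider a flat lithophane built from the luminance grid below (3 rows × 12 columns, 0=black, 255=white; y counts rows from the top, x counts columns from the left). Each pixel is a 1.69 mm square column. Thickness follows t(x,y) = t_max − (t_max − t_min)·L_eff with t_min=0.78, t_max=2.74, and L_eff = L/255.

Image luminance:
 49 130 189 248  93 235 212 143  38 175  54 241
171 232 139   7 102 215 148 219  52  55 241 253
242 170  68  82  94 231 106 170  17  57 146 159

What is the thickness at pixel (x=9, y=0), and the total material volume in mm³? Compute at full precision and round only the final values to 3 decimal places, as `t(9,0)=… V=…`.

t(9,0)=1.395 V=167.945

span = t_max - t_min = 2.74 - 0.78 = 1.960
L(9,0) = 175, L_eff = 175/255 = 0.686275
t(9,0) = 2.74 - 1.960·0.686275 = 1.395
Σt over all 3·12 pixels = 374863/6375 ≈ 58.8020392
V = pitch²·Σt = 1.69²·374863/6375 = 167.945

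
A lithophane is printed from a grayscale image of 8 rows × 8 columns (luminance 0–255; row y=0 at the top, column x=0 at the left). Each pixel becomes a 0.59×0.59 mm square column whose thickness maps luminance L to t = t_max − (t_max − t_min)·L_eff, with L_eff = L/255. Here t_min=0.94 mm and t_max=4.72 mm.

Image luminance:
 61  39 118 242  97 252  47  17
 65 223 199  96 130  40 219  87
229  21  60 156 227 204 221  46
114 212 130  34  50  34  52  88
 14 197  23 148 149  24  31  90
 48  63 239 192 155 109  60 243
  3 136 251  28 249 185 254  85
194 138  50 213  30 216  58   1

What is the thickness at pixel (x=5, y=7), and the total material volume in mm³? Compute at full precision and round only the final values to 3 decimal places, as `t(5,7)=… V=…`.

span = t_max - t_min = 4.72 - 0.94 = 3.780
L(5,7) = 216, L_eff = 216/255 = 0.847059
t(5,7) = 4.72 - 3.780·0.847059 = 1.518
Σt over all 8·8 pixels = 399811/2125 ≈ 188.1463529
V = pitch²·Σt = 0.59²·399811/2125 = 65.494

t(5,7)=1.518 V=65.494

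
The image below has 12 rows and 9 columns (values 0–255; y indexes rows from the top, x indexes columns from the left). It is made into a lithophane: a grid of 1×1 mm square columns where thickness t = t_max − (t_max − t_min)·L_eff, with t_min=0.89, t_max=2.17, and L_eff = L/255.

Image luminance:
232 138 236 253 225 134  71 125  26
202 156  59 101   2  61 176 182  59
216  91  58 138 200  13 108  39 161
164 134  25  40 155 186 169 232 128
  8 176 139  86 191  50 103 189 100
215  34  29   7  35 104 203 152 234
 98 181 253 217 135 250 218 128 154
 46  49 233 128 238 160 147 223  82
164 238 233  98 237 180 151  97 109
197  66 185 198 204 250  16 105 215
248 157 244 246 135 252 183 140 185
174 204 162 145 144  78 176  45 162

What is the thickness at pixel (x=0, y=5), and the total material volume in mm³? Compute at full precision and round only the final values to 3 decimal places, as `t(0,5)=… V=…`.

span = t_max - t_min = 2.17 - 0.89 = 1.280
L(0,5) = 215, L_eff = 215/255 = 0.843137
t(0,5) = 2.17 - 1.280·0.843137 = 1.091
Σt over all 12·9 pixels = 991229/6375 ≈ 155.4869020
V = pitch²·Σt = 1²·991229/6375 = 155.487

t(0,5)=1.091 V=155.487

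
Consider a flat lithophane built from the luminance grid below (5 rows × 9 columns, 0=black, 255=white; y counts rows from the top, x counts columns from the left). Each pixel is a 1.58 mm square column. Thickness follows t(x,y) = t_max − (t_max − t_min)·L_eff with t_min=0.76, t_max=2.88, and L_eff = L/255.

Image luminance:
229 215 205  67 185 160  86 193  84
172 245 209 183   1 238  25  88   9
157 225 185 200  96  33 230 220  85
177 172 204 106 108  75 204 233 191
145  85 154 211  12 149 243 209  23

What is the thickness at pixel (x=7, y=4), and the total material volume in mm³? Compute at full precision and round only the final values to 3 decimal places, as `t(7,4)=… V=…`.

t(7,4)=1.142 V=183.939

span = t_max - t_min = 2.88 - 0.76 = 2.120
L(7,4) = 209, L_eff = 209/255 = 0.819608
t(7,4) = 2.88 - 2.120·0.819608 = 1.142
Σt over all 5·9 pixels = 156574/2125 ≈ 73.6818824
V = pitch²·Σt = 1.58²·156574/2125 = 183.939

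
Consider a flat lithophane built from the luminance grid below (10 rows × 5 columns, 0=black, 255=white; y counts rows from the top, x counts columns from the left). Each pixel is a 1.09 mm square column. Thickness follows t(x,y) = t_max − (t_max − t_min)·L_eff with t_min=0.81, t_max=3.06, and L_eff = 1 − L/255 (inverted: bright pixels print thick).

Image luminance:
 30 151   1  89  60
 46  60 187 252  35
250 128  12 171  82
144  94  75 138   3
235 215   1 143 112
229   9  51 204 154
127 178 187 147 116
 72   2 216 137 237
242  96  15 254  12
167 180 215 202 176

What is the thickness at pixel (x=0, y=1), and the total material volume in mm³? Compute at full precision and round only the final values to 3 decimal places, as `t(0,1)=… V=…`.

t(0,1)=1.216 V=114.571

span = t_max - t_min = 3.06 - 0.81 = 2.250
L(0,1) = 46, L_eff = 1 - 46/255 = 0.819608 (inverted)
t(0,1) = 3.06 - 2.250·0.819608 = 1.216
Σt over all 10·5 pixels = 32787/340 ≈ 96.4323529
V = pitch²·Σt = 1.09²·32787/340 = 114.571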